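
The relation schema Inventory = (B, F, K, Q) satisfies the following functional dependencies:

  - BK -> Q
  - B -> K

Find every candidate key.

(B, F)

Attributes B, F never appear on any right-hand side, so every candidate key must contain {B, F}.
{B, F}⁺ = {B, F, K, Q}, which is all of the schema, so {B, F} is the only candidate key.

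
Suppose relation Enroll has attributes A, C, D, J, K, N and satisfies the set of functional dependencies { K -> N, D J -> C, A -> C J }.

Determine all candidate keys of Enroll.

Attributes A, D, K never appear on any right-hand side, so every candidate key must contain {A, D, K}.
{A, D, K}⁺ = {A, C, D, J, K, N}, which is all of the schema, so {A, D, K} is the only candidate key.

ADK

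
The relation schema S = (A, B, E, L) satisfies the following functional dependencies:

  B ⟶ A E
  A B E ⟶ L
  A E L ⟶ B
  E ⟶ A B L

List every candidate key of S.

{B}⁺: B→AE adds A, E; ABE→L adds L → {A, B, E, L}.
{E}⁺: E→ABL adds A, B, L → {A, B, E, L}.

B; E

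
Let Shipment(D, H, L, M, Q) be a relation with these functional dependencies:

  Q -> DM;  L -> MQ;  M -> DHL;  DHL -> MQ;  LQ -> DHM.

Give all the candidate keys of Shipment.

{L}⁺: L→MQ adds M, Q; M→DHL adds D, H → {D, H, L, M, Q}.
{M}⁺: M→DHL adds D, H, L; DHL→MQ adds Q → {D, H, L, M, Q}.
{Q}⁺: Q→DM adds D, M; M→DHL adds H, L → {D, H, L, M, Q}.
Any other superkey contains one of these as a subset, so there are no further candidate keys.

(L); (M); (Q)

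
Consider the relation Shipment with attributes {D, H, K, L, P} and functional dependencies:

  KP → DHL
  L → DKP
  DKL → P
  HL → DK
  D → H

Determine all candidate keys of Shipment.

{L}, {K, P}

{L}⁺: L→DKP adds D, K, P; D→H adds H → {D, H, K, L, P}.
{K, P}⁺: KP→DHL adds D, H, L → {D, H, K, L, P}. Minimal: {P}⁺ = {P}; {K}⁺ = {K} — none reach the full schema.
Any other superkey contains one of these as a subset, so there are no further candidate keys.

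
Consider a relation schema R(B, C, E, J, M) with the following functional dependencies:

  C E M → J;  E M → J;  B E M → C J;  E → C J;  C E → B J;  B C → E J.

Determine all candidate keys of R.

EM, BCM

Attribute M never appears on the right-hand side of any dependency, so M must belong to every candidate key.
{M}⁺ = {M}, which is not all of the schema, so we must add further attributes.
{E, M}⁺: EM→J adds J; E→CJ adds C; CE→BJ adds B → {B, C, E, J, M}.
{B, C, M}⁺: BC→EJ adds E, J → {B, C, E, J, M}.
Any other superkey contains one of these as a subset, so there are no further candidate keys.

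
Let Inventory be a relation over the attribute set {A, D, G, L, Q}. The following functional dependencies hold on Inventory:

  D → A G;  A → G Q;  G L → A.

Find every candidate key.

{D, L}⁺: D→AG adds A, G; A→GQ adds Q → {A, D, G, L, Q}. Minimal: {L}⁺ = {L}; {D}⁺ = {A, D, G, Q} — none reach the full schema.
No other minimal superkey exists.

(D, L)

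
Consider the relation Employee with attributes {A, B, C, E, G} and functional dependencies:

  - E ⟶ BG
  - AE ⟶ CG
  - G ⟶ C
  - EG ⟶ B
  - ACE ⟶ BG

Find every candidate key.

Attributes A, E never appear on any right-hand side, so every candidate key must contain {A, E}.
{A, E}⁺ = {A, B, C, E, G}, which is all of the schema, so {A, E} is the only candidate key.

(A, E)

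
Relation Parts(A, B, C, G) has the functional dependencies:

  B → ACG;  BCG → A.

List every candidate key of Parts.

{B}

Attribute B never appears on the right-hand side of any dependency, so B must belong to every candidate key.
{B}⁺ = {A, B, C, G}, which is all of the schema, so {B} is the only candidate key.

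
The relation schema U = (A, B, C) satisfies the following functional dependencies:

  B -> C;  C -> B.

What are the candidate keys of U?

Attribute A never appears on the right-hand side of any dependency, so A must belong to every candidate key.
{A}⁺ = {A}, which is not all of the schema, so we must add further attributes.
{A, B}⁺: B→C adds C → {A, B, C}. Minimal: {B}⁺ = {B, C}; {A}⁺ = {A} — none reach the full schema.
{A, C}⁺: C→B adds B → {A, B, C}. Minimal: {C}⁺ = {B, C}; {A}⁺ = {A} — none reach the full schema.
Any other superkey contains one of these as a subset, so there are no further candidate keys.

AB; AC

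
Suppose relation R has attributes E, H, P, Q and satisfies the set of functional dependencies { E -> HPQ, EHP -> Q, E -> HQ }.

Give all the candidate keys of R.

Attribute E never appears on the right-hand side of any dependency, so E must belong to every candidate key.
{E}⁺ = {E, H, P, Q}, which is all of the schema, so {E} is the only candidate key.

{E}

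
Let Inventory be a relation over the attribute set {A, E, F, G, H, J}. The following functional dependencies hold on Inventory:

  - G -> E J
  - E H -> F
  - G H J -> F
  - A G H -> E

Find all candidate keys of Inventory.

(A, G, H)

Attributes A, G, H never appear on any right-hand side, so every candidate key must contain {A, G, H}.
{A, G, H}⁺ = {A, E, F, G, H, J}, which is all of the schema, so {A, G, H} is the only candidate key.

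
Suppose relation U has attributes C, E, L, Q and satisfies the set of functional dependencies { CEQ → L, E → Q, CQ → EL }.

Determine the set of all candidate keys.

Attribute C never appears on the right-hand side of any dependency, so C must belong to every candidate key.
{C}⁺ = {C}, which is not all of the schema, so we must add further attributes.
{C, E}⁺: E→Q adds Q; CQ→EL adds L → {C, E, L, Q}. Minimal: {E}⁺ = {E, Q}; {C}⁺ = {C} — none reach the full schema.
{C, Q}⁺: CQ→EL adds E, L → {C, E, L, Q}. Minimal: {Q}⁺ = {Q}; {C}⁺ = {C} — none reach the full schema.
Any other superkey contains one of these as a subset, so there are no further candidate keys.

{C, E}, {C, Q}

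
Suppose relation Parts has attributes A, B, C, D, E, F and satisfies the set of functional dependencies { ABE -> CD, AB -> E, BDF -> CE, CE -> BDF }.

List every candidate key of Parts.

{A, B}, {A, C, E}

Attribute A never appears on the right-hand side of any dependency, so A must belong to every candidate key.
{A}⁺ = {A}, which is not all of the schema, so we must add further attributes.
{A, B}⁺: AB→E adds E; ABE→CD adds C, D; CE→BDF adds F → {A, B, C, D, E, F}. Minimal: {B}⁺ = {B}; {A}⁺ = {A} — none reach the full schema.
{A, C, E}⁺: CE→BDF adds B, D, F → {A, B, C, D, E, F}. Minimal: {C, E}⁺ = {B, C, D, E, F}; {A, E}⁺ = {A, E}; {A, C}⁺ = {A, C} — none reach the full schema.
Any other superkey contains one of these as a subset, so there are no further candidate keys.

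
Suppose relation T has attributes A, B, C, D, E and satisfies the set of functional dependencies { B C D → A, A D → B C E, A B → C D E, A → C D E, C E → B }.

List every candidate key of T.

{A}⁺: A→CDE adds C, D, E; CE→B adds B → {A, B, C, D, E}.
{B, C, D}⁺: BCD→A adds A; AD→BCE adds E → {A, B, C, D, E}. Minimal: {C, D}⁺ = {C, D}; {B, D}⁺ = {B, D}; {B, C}⁺ = {B, C} — none reach the full schema.
{C, D, E}⁺: CE→B adds B; BCD→A adds A → {A, B, C, D, E}. Minimal: {D, E}⁺ = {D, E}; {C, E}⁺ = {B, C, E}; {C, D}⁺ = {C, D} — none reach the full schema.
Any other superkey contains one of these as a subset, so there are no further candidate keys.

{A}, {B, C, D}, {C, D, E}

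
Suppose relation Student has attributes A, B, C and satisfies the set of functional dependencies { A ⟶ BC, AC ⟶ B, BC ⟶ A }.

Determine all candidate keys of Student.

{A}; {B, C}

{A}⁺: A→BC adds B, C → {A, B, C}.
{B, C}⁺: BC→A adds A → {A, B, C}.
Any other superkey contains one of these as a subset, so there are no further candidate keys.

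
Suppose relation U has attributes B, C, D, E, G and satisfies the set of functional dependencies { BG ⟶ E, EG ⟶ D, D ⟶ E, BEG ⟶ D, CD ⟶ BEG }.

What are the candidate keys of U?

Attribute C never appears on the right-hand side of any dependency, so C must belong to every candidate key.
{C}⁺ = {C}, which is not all of the schema, so we must add further attributes.
{C, D}⁺: D→E adds E; CD→BEG adds B, G → {B, C, D, E, G}. Minimal: {D}⁺ = {D, E}; {C}⁺ = {C} — none reach the full schema.
{B, C, G}⁺: BG→E adds E; EG→D adds D → {B, C, D, E, G}. Minimal: {C, G}⁺ = {C, G}; {B, G}⁺ = {B, D, E, G}; {B, C}⁺ = {B, C} — none reach the full schema.
{C, E, G}⁺: EG→D adds D; CD→BEG adds B → {B, C, D, E, G}. Minimal: {E, G}⁺ = {D, E, G}; {C, G}⁺ = {C, G}; {C, E}⁺ = {C, E} — none reach the full schema.

{C, D}, {B, C, G}, {C, E, G}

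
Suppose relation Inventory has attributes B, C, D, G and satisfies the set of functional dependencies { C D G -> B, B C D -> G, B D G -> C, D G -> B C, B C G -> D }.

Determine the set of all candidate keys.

{D, G}⁺: DG→BC adds B, C → {B, C, D, G}. Minimal: {G}⁺ = {G}; {D}⁺ = {D} — none reach the full schema.
{B, C, D}⁺: BCD→G adds G → {B, C, D, G}. Minimal: {C, D}⁺ = {C, D}; {B, D}⁺ = {B, D}; {B, C}⁺ = {B, C} — none reach the full schema.
{B, C, G}⁺: BCG→D adds D → {B, C, D, G}. Minimal: {C, G}⁺ = {C, G}; {B, G}⁺ = {B, G}; {B, C}⁺ = {B, C} — none reach the full schema.
Any other superkey contains one of these as a subset, so there are no further candidate keys.

{D, G}, {B, C, D}, {B, C, G}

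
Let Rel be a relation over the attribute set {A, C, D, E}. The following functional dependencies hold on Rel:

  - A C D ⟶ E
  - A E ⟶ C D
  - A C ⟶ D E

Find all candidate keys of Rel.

(A, C), (A, E)

Attribute A never appears on the right-hand side of any dependency, so A must belong to every candidate key.
{A}⁺ = {A}, which is not all of the schema, so we must add further attributes.
{A, C}⁺: AC→DE adds D, E → {A, C, D, E}. Minimal: {C}⁺ = {C}; {A}⁺ = {A} — none reach the full schema.
{A, E}⁺: AE→CD adds C, D → {A, C, D, E}. Minimal: {E}⁺ = {E}; {A}⁺ = {A} — none reach the full schema.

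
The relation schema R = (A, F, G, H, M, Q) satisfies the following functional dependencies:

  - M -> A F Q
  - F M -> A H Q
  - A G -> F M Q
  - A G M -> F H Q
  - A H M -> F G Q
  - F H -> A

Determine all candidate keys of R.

{M}; {A, G}; {F, G, H}

{M}⁺: M→AFQ adds A, F, Q; FM→AHQ adds H; AHM→FGQ adds G → {A, F, G, H, M, Q}.
{A, G}⁺: AG→FMQ adds F, M, Q; AGM→FHQ adds H → {A, F, G, H, M, Q}. Minimal: {G}⁺ = {G}; {A}⁺ = {A} — none reach the full schema.
{F, G, H}⁺: FH→A adds A; AG→FMQ adds M, Q → {A, F, G, H, M, Q}. Minimal: {G, H}⁺ = {G, H}; {F, H}⁺ = {A, F, H}; {F, G}⁺ = {F, G} — none reach the full schema.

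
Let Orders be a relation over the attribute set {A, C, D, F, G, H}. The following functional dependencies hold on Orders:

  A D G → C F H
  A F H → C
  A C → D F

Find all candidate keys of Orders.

{A, C, G}; {A, D, G}; {A, F, G, H}

Attributes A, G never appear on any right-hand side, so every candidate key must contain {A, G}.
{A, G}⁺ = {A, G}, which is not all of the schema, so we must add further attributes.
{A, C, G}⁺: AC→DF adds D, F; ADG→CFH adds H → {A, C, D, F, G, H}. Minimal: {C, G}⁺ = {C, G}; {A, G}⁺ = {A, G}; {A, C}⁺ = {A, C, D, F} — none reach the full schema.
{A, D, G}⁺: ADG→CFH adds C, F, H → {A, C, D, F, G, H}. Minimal: {D, G}⁺ = {D, G}; {A, G}⁺ = {A, G}; {A, D}⁺ = {A, D} — none reach the full schema.
{A, F, G, H}⁺: AFH→C adds C; AC→DF adds D → {A, C, D, F, G, H}. Minimal: {F, G, H}⁺ = {F, G, H}; {A, G, H}⁺ = {A, G, H}; {A, F, H}⁺ = {A, C, D, F, H}; … — none reach the full schema.
Any other superkey contains one of these as a subset, so there are no further candidate keys.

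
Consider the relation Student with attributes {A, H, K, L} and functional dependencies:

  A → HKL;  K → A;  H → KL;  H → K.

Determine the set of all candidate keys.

A, H, K

{A}⁺: A→HKL adds H, K, L → {A, H, K, L}.
{H}⁺: H→KL adds K, L; K→A adds A → {A, H, K, L}.
{K}⁺: K→A adds A; A→HKL adds H, L → {A, H, K, L}.
Any other superkey contains one of these as a subset, so there are no further candidate keys.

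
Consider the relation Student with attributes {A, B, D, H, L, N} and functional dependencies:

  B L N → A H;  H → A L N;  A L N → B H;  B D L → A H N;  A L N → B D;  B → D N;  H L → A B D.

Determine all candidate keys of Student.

{H}⁺: H→ALN adds A, L, N; ALN→BH adds B; ALN→BD adds D → {A, B, D, H, L, N}.
{B, L}⁺: B→DN adds D, N; BLN→AH adds A, H → {A, B, D, H, L, N}. Minimal: {L}⁺ = {L}; {B}⁺ = {B, D, N} — none reach the full schema.
{A, L, N}⁺: ALN→BH adds B, H; ALN→BD adds D → {A, B, D, H, L, N}. Minimal: {L, N}⁺ = {L, N}; {A, N}⁺ = {A, N}; {A, L}⁺ = {A, L} — none reach the full schema.

H; BL; ALN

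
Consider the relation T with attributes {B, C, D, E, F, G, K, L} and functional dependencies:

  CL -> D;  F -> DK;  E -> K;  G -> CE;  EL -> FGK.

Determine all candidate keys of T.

Attributes B, L never appear on any right-hand side, so every candidate key must contain {B, L}.
{B, L}⁺ = {B, L}, which is not all of the schema, so we must add further attributes.
{B, E, L}⁺: E→K adds K; EL→FGK adds F, G; F→DK adds D; G→CE adds C → {B, C, D, E, F, G, K, L}.
{B, G, L}⁺: G→CE adds C, E; EL→FGK adds F, K; CL→D adds D → {B, C, D, E, F, G, K, L}.

{B, E, L}, {B, G, L}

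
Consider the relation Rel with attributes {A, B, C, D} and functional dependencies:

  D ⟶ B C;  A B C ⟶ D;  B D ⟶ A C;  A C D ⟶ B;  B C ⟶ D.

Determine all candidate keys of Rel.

{D}⁺: D→BC adds B, C; BD→AC adds A → {A, B, C, D}.
{B, C}⁺: BC→D adds D; BD→AC adds A → {A, B, C, D}. Minimal: {C}⁺ = {C}; {B}⁺ = {B} — none reach the full schema.
Any other superkey contains one of these as a subset, so there are no further candidate keys.

{D}; {B, C}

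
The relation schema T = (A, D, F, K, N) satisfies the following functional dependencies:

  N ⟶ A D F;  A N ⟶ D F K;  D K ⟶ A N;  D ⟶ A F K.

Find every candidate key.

{D}⁺: D→AFK adds A, F, K; DK→AN adds N → {A, D, F, K, N}.
{N}⁺: N→ADF adds A, D, F; AN→DFK adds K → {A, D, F, K, N}.
Any other superkey contains one of these as a subset, so there are no further candidate keys.

D, N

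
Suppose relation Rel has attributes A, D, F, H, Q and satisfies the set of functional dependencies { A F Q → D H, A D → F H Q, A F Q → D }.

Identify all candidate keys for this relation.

Attribute A never appears on the right-hand side of any dependency, so A must belong to every candidate key.
{A}⁺ = {A}, which is not all of the schema, so we must add further attributes.
{A, D}⁺: AD→FHQ adds F, H, Q → {A, D, F, H, Q}. Minimal: {D}⁺ = {D}; {A}⁺ = {A} — none reach the full schema.
{A, F, Q}⁺: AFQ→DH adds D, H → {A, D, F, H, Q}. Minimal: {F, Q}⁺ = {F, Q}; {A, Q}⁺ = {A, Q}; {A, F}⁺ = {A, F} — none reach the full schema.

(A, D), (A, F, Q)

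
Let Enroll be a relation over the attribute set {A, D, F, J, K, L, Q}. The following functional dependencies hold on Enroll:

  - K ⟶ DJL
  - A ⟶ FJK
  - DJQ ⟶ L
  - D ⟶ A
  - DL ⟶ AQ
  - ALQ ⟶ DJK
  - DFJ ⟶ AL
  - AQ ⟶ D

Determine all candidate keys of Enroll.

A, D, K

{A}⁺: A→FJK adds F, J, K; K→DJL adds D, L; DL→AQ adds Q → {A, D, F, J, K, L, Q}.
{D}⁺: D→A adds A; A→FJK adds F, J, K; DFJ→AL adds L; DL→AQ adds Q → {A, D, F, J, K, L, Q}.
{K}⁺: K→DJL adds D, J, L; D→A adds A; DL→AQ adds Q; A→FJK adds F → {A, D, F, J, K, L, Q}.
Any other superkey contains one of these as a subset, so there are no further candidate keys.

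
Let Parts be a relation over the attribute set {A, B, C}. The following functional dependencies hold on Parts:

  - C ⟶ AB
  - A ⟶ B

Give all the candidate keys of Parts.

(C)

{C}⁺: C→AB adds A, B → {A, B, C}.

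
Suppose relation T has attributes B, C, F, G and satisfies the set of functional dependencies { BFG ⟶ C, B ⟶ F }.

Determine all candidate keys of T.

Attributes B, G never appear on any right-hand side, so every candidate key must contain {B, G}.
{B, G}⁺ = {B, C, F, G}, which is all of the schema, so {B, G} is the only candidate key.

{B, G}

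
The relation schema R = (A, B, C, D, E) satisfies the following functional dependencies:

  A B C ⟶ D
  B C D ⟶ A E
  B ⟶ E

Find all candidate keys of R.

{A, B, C}, {B, C, D}

Attributes B, C never appear on any right-hand side, so every candidate key must contain {B, C}.
{B, C}⁺ = {B, C, E}, which is not all of the schema, so we must add further attributes.
{A, B, C}⁺: ABC→D adds D; BCD→AE adds E → {A, B, C, D, E}. Minimal: {B, C}⁺ = {B, C, E}; {A, C}⁺ = {A, C}; {A, B}⁺ = {A, B, E} — none reach the full schema.
{B, C, D}⁺: BCD→AE adds A, E → {A, B, C, D, E}. Minimal: {C, D}⁺ = {C, D}; {B, D}⁺ = {B, D, E}; {B, C}⁺ = {B, C, E} — none reach the full schema.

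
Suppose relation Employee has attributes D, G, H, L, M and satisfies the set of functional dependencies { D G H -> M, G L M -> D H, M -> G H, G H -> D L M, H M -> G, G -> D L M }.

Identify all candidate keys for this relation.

{G}, {M}

{G}⁺: G→DLM adds D, L, M; GLM→DH adds H → {D, G, H, L, M}.
{M}⁺: M→GH adds G, H; GH→DLM adds D, L → {D, G, H, L, M}.
Any other superkey contains one of these as a subset, so there are no further candidate keys.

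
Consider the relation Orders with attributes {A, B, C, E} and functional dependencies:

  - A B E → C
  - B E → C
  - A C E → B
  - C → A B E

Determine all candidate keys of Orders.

{C}⁺: C→ABE adds A, B, E → {A, B, C, E}.
{B, E}⁺: BE→C adds C; C→ABE adds A → {A, B, C, E}. Minimal: {E}⁺ = {E}; {B}⁺ = {B} — none reach the full schema.

{C}, {B, E}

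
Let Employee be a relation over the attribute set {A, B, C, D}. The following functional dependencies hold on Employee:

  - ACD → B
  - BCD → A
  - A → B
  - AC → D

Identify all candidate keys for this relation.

Attribute C never appears on the right-hand side of any dependency, so C must belong to every candidate key.
{C}⁺ = {C}, which is not all of the schema, so we must add further attributes.
{A, C}⁺: A→B adds B; AC→D adds D → {A, B, C, D}. Minimal: {C}⁺ = {C}; {A}⁺ = {A, B} — none reach the full schema.
{B, C, D}⁺: BCD→A adds A → {A, B, C, D}. Minimal: {C, D}⁺ = {C, D}; {B, D}⁺ = {B, D}; {B, C}⁺ = {B, C} — none reach the full schema.
Any other superkey contains one of these as a subset, so there are no further candidate keys.

{A, C}; {B, C, D}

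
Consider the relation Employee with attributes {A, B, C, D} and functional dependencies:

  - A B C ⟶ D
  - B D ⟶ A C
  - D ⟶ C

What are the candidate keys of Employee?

Attribute B never appears on the right-hand side of any dependency, so B must belong to every candidate key.
{B}⁺ = {B}, which is not all of the schema, so we must add further attributes.
{B, D}⁺: BD→AC adds A, C → {A, B, C, D}.
{A, B, C}⁺: ABC→D adds D → {A, B, C, D}.

{B, D}, {A, B, C}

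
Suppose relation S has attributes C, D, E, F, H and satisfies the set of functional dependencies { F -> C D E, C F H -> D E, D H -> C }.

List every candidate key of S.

{F, H}⁺: F→CDE adds C, D, E → {C, D, E, F, H}.
No other minimal superkey exists.

{F, H}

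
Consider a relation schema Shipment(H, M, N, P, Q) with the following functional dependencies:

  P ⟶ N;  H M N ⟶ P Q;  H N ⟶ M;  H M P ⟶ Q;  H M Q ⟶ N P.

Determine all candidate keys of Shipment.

{H, N}, {H, P}, {H, M, Q}

Attribute H never appears on the right-hand side of any dependency, so H must belong to every candidate key.
{H}⁺ = {H}, which is not all of the schema, so we must add further attributes.
{H, N}⁺: HN→M adds M; HMN→PQ adds P, Q → {H, M, N, P, Q}.
{H, P}⁺: P→N adds N; HN→M adds M; HMP→Q adds Q → {H, M, N, P, Q}.
{H, M, Q}⁺: HMQ→NP adds N, P → {H, M, N, P, Q}.
Any other superkey contains one of these as a subset, so there are no further candidate keys.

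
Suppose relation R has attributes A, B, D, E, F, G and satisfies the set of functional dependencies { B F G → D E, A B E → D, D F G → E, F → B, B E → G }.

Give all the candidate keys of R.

(A, E, F); (A, F, G)

Attributes A, F never appear on any right-hand side, so every candidate key must contain {A, F}.
{A, F}⁺ = {A, B, F}, which is not all of the schema, so we must add further attributes.
{A, E, F}⁺: F→B adds B; BE→G adds G; BFG→DE adds D → {A, B, D, E, F, G}.
{A, F, G}⁺: F→B adds B; BFG→DE adds D, E → {A, B, D, E, F, G}.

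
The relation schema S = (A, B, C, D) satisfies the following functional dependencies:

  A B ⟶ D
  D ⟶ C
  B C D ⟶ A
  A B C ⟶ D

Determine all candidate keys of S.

{A, B}, {B, D}

Attribute B never appears on the right-hand side of any dependency, so B must belong to every candidate key.
{B}⁺ = {B}, which is not all of the schema, so we must add further attributes.
{A, B}⁺: AB→D adds D; D→C adds C → {A, B, C, D}. Minimal: {B}⁺ = {B}; {A}⁺ = {A} — none reach the full schema.
{B, D}⁺: D→C adds C; BCD→A adds A → {A, B, C, D}. Minimal: {D}⁺ = {C, D}; {B}⁺ = {B} — none reach the full schema.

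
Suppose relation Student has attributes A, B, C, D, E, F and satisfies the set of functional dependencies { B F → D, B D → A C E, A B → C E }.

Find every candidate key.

{B, F}

Attributes B, F never appear on any right-hand side, so every candidate key must contain {B, F}.
{B, F}⁺ = {A, B, C, D, E, F}, which is all of the schema, so {B, F} is the only candidate key.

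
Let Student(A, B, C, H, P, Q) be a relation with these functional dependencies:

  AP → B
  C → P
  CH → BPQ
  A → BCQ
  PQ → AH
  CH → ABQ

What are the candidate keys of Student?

{A}; {C, H}; {C, Q}; {P, Q}

{A}⁺: A→BCQ adds B, C, Q; C→P adds P; PQ→AH adds H → {A, B, C, H, P, Q}.
{C, H}⁺: C→P adds P; CH→BPQ adds B, Q; PQ→AH adds A → {A, B, C, H, P, Q}. Minimal: {H}⁺ = {H}; {C}⁺ = {C, P} — none reach the full schema.
{C, Q}⁺: C→P adds P; PQ→AH adds A, H; CH→ABQ adds B → {A, B, C, H, P, Q}. Minimal: {Q}⁺ = {Q}; {C}⁺ = {C, P} — none reach the full schema.
{P, Q}⁺: PQ→AH adds A, H; AP→B adds B; A→BCQ adds C → {A, B, C, H, P, Q}. Minimal: {Q}⁺ = {Q}; {P}⁺ = {P} — none reach the full schema.
Any other superkey contains one of these as a subset, so there are no further candidate keys.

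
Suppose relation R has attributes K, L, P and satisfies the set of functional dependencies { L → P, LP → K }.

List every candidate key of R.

{L}

Attribute L never appears on the right-hand side of any dependency, so L must belong to every candidate key.
{L}⁺ = {K, L, P}, which is all of the schema, so {L} is the only candidate key.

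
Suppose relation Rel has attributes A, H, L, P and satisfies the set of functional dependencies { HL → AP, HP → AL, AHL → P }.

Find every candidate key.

Attribute H never appears on the right-hand side of any dependency, so H must belong to every candidate key.
{H}⁺ = {H}, which is not all of the schema, so we must add further attributes.
{H, L}⁺: HL→AP adds A, P → {A, H, L, P}. Minimal: {L}⁺ = {L}; {H}⁺ = {H} — none reach the full schema.
{H, P}⁺: HP→AL adds A, L → {A, H, L, P}. Minimal: {P}⁺ = {P}; {H}⁺ = {H} — none reach the full schema.

(H, L); (H, P)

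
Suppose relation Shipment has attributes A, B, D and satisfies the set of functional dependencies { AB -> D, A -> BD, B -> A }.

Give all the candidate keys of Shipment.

{A}⁺: A→BD adds B, D → {A, B, D}.
{B}⁺: B→A adds A; AB→D adds D → {A, B, D}.

{A}, {B}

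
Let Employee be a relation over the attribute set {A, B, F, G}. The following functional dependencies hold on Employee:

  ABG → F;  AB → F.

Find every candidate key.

{A, B, G}⁺: ABG→F adds F → {A, B, F, G}. Minimal: {B, G}⁺ = {B, G}; {A, G}⁺ = {A, G}; {A, B}⁺ = {A, B, F} — none reach the full schema.
No other minimal superkey exists.

(A, B, G)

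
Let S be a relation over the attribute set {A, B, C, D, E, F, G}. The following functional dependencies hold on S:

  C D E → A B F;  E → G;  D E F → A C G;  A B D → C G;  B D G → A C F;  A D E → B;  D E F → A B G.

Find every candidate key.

Attributes D, E never appear on any right-hand side, so every candidate key must contain {D, E}.
{D, E}⁺ = {D, E, G}, which is not all of the schema, so we must add further attributes.
{A, D, E}⁺: E→G adds G; ADE→B adds B; ABD→CG adds C; BDG→ACF adds F → {A, B, C, D, E, F, G}. Minimal: {D, E}⁺ = {D, E, G}; {A, E}⁺ = {A, E, G}; {A, D}⁺ = {A, D} — none reach the full schema.
{B, D, E}⁺: E→G adds G; BDG→ACF adds A, C, F → {A, B, C, D, E, F, G}. Minimal: {D, E}⁺ = {D, E, G}; {B, E}⁺ = {B, E, G}; {B, D}⁺ = {B, D} — none reach the full schema.
{C, D, E}⁺: CDE→ABF adds A, B, F; E→G adds G → {A, B, C, D, E, F, G}. Minimal: {D, E}⁺ = {D, E, G}; {C, E}⁺ = {C, E, G}; {C, D}⁺ = {C, D} — none reach the full schema.
{D, E, F}⁺: E→G adds G; DEF→ACG adds A, C; ADE→B adds B → {A, B, C, D, E, F, G}. Minimal: {E, F}⁺ = {E, F, G}; {D, F}⁺ = {D, F}; {D, E}⁺ = {D, E, G} — none reach the full schema.

(A, D, E); (B, D, E); (C, D, E); (D, E, F)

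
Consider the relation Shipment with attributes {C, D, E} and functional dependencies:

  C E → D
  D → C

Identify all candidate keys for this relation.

Attribute E never appears on the right-hand side of any dependency, so E must belong to every candidate key.
{E}⁺ = {E}, which is not all of the schema, so we must add further attributes.
{C, E}⁺: CE→D adds D → {C, D, E}. Minimal: {E}⁺ = {E}; {C}⁺ = {C} — none reach the full schema.
{D, E}⁺: D→C adds C → {C, D, E}. Minimal: {E}⁺ = {E}; {D}⁺ = {C, D} — none reach the full schema.
Any other superkey contains one of these as a subset, so there are no further candidate keys.

CE; DE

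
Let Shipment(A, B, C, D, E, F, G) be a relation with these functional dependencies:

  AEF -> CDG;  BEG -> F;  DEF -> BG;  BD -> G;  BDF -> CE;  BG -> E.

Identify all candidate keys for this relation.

{A, B, D}; {A, B, G}; {A, E, F}

Attribute A never appears on the right-hand side of any dependency, so A must belong to every candidate key.
{A}⁺ = {A}, which is not all of the schema, so we must add further attributes.
{A, B, D}⁺: BD→G adds G; BG→E adds E; BEG→F adds F; BDF→CE adds C → {A, B, C, D, E, F, G}.
{A, B, G}⁺: BG→E adds E; BEG→F adds F; AEF→CDG adds C, D → {A, B, C, D, E, F, G}.
{A, E, F}⁺: AEF→CDG adds C, D, G; DEF→BG adds B → {A, B, C, D, E, F, G}.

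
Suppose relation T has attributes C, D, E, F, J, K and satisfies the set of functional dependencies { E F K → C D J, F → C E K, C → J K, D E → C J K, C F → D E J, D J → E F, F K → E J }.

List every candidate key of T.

(F), (C, D), (D, E), (D, J)

{F}⁺: F→CEK adds C, E, K; C→JK adds J; CF→DEJ adds D → {C, D, E, F, J, K}.
{C, D}⁺: C→JK adds J, K; DJ→EF adds E, F → {C, D, E, F, J, K}. Minimal: {D}⁺ = {D}; {C}⁺ = {C, J, K} — none reach the full schema.
{D, E}⁺: DE→CJK adds C, J, K; DJ→EF adds F → {C, D, E, F, J, K}. Minimal: {E}⁺ = {E}; {D}⁺ = {D} — none reach the full schema.
{D, J}⁺: DJ→EF adds E, F; F→CEK adds C, K → {C, D, E, F, J, K}. Minimal: {J}⁺ = {J}; {D}⁺ = {D} — none reach the full schema.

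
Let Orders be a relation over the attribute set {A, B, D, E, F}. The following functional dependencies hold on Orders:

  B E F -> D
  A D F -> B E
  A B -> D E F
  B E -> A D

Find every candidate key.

{A, B}; {B, E}; {A, D, F}

{A, B}⁺: AB→DEF adds D, E, F → {A, B, D, E, F}. Minimal: {B}⁺ = {B}; {A}⁺ = {A} — none reach the full schema.
{B, E}⁺: BE→AD adds A, D; AB→DEF adds F → {A, B, D, E, F}. Minimal: {E}⁺ = {E}; {B}⁺ = {B} — none reach the full schema.
{A, D, F}⁺: ADF→BE adds B, E → {A, B, D, E, F}. Minimal: {D, F}⁺ = {D, F}; {A, F}⁺ = {A, F}; {A, D}⁺ = {A, D} — none reach the full schema.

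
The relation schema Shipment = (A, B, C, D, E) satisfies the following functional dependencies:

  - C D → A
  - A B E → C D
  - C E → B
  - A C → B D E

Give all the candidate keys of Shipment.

{A, C}⁺: AC→BDE adds B, D, E → {A, B, C, D, E}. Minimal: {C}⁺ = {C}; {A}⁺ = {A} — none reach the full schema.
{C, D}⁺: CD→A adds A; AC→BDE adds B, E → {A, B, C, D, E}. Minimal: {D}⁺ = {D}; {C}⁺ = {C} — none reach the full schema.
{A, B, E}⁺: ABE→CD adds C, D → {A, B, C, D, E}. Minimal: {B, E}⁺ = {B, E}; {A, E}⁺ = {A, E}; {A, B}⁺ = {A, B} — none reach the full schema.
Any other superkey contains one of these as a subset, so there are no further candidate keys.

(A, C), (C, D), (A, B, E)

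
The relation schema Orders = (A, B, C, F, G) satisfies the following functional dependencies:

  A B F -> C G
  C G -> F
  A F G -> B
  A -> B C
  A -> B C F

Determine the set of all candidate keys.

{A}⁺: A→BC adds B, C; A→BCF adds F; ABF→CG adds G → {A, B, C, F, G}.
No other minimal superkey exists.

{A}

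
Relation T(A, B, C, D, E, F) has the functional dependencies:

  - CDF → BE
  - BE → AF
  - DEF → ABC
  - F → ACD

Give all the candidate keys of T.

{F}⁺: F→ACD adds A, C, D; CDF→BE adds B, E → {A, B, C, D, E, F}.
{B, E}⁺: BE→AF adds A, F; F→ACD adds C, D → {A, B, C, D, E, F}. Minimal: {E}⁺ = {E}; {B}⁺ = {B} — none reach the full schema.

{F}; {B, E}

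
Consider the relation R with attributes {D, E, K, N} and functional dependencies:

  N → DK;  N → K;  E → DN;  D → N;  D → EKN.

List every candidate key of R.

{D}⁺: D→N adds N; D→EKN adds E, K → {D, E, K, N}.
{E}⁺: E→DN adds D, N; D→EKN adds K → {D, E, K, N}.
{N}⁺: N→DK adds D, K; D→EKN adds E → {D, E, K, N}.

D, E, N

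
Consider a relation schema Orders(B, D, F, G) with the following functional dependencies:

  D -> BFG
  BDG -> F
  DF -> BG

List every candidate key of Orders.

{D}⁺: D→BFG adds B, F, G → {B, D, F, G}.
No other minimal superkey exists.

(D)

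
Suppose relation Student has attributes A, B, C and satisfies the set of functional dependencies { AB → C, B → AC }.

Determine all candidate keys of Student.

{B}

Attribute B never appears on the right-hand side of any dependency, so B must belong to every candidate key.
{B}⁺ = {A, B, C}, which is all of the schema, so {B} is the only candidate key.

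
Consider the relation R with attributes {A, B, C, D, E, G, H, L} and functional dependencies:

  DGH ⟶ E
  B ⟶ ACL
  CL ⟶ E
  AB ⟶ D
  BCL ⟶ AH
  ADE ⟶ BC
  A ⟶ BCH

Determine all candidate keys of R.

{A, G}; {B, G}

Attribute G never appears on the right-hand side of any dependency, so G must belong to every candidate key.
{G}⁺ = {G}, which is not all of the schema, so we must add further attributes.
{A, G}⁺: A→BCH adds B, C, H; B→ACL adds L; CL→E adds E; AB→D adds D → {A, B, C, D, E, G, H, L}.
{B, G}⁺: B→ACL adds A, C, L; CL→E adds E; AB→D adds D; BCL→AH adds H → {A, B, C, D, E, G, H, L}.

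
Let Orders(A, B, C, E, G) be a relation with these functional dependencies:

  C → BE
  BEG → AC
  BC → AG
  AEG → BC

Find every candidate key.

{C}⁺: C→BE adds B, E; BC→AG adds A, G → {A, B, C, E, G}.
{A, E, G}⁺: AEG→BC adds B, C → {A, B, C, E, G}.
{B, E, G}⁺: BEG→AC adds A, C → {A, B, C, E, G}.

(C), (A, E, G), (B, E, G)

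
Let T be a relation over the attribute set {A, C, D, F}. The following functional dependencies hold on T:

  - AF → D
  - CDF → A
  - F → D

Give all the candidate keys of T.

Attributes C, F never appear on any right-hand side, so every candidate key must contain {C, F}.
{C, F}⁺ = {A, C, D, F}, which is all of the schema, so {C, F} is the only candidate key.

{C, F}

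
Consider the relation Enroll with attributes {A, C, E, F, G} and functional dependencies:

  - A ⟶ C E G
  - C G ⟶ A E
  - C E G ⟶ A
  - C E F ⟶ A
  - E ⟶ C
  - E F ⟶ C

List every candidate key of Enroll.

{A, F}⁺: A→CEG adds C, E, G → {A, C, E, F, G}. Minimal: {F}⁺ = {F}; {A}⁺ = {A, C, E, G} — none reach the full schema.
{E, F}⁺: E→C adds C; CEF→A adds A; A→CEG adds G → {A, C, E, F, G}. Minimal: {F}⁺ = {F}; {E}⁺ = {C, E} — none reach the full schema.
{C, F, G}⁺: CG→AE adds A, E → {A, C, E, F, G}. Minimal: {F, G}⁺ = {F, G}; {C, G}⁺ = {A, C, E, G}; {C, F}⁺ = {C, F} — none reach the full schema.
Any other superkey contains one of these as a subset, so there are no further candidate keys.

(A, F), (E, F), (C, F, G)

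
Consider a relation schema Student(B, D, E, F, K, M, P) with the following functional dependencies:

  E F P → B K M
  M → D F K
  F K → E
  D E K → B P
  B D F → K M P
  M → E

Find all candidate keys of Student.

{M}⁺: M→DFK adds D, F, K; FK→E adds E; DEK→BP adds B, P → {B, D, E, F, K, M, P}.
{B, D, F}⁺: BDF→KMP adds K, M, P; M→E adds E → {B, D, E, F, K, M, P}. Minimal: {D, F}⁺ = {D, F}; {B, F}⁺ = {B, F}; {B, D}⁺ = {B, D} — none reach the full schema.
{D, F, K}⁺: FK→E adds E; DEK→BP adds B, P; BDF→KMP adds M → {B, D, E, F, K, M, P}. Minimal: {F, K}⁺ = {E, F, K}; {D, K}⁺ = {D, K}; {D, F}⁺ = {D, F} — none reach the full schema.
{E, F, P}⁺: EFP→BKM adds B, K, M; M→DFK adds D → {B, D, E, F, K, M, P}. Minimal: {F, P}⁺ = {F, P}; {E, P}⁺ = {E, P}; {E, F}⁺ = {E, F} — none reach the full schema.
{F, K, P}⁺: FK→E adds E; EFP→BKM adds B, M; M→DFK adds D → {B, D, E, F, K, M, P}. Minimal: {K, P}⁺ = {K, P}; {F, P}⁺ = {F, P}; {F, K}⁺ = {E, F, K} — none reach the full schema.
Any other superkey contains one of these as a subset, so there are no further candidate keys.

{M}, {B, D, F}, {D, F, K}, {E, F, P}, {F, K, P}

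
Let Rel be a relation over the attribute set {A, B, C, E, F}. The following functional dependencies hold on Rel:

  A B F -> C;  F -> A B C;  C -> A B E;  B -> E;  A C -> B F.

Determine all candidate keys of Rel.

{C}⁺: C→ABE adds A, B, E; AC→BF adds F → {A, B, C, E, F}.
{F}⁺: F→ABC adds A, B, C; C→ABE adds E → {A, B, C, E, F}.
Any other superkey contains one of these as a subset, so there are no further candidate keys.

{C}, {F}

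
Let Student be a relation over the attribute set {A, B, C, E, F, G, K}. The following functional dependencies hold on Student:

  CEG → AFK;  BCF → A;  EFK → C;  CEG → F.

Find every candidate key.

BCEG; BEFGK

Attributes B, E, G never appear on any right-hand side, so every candidate key must contain {B, E, G}.
{B, E, G}⁺ = {B, E, G}, which is not all of the schema, so we must add further attributes.
{B, C, E, G}⁺: CEG→AFK adds A, F, K → {A, B, C, E, F, G, K}. Minimal: {C, E, G}⁺ = {A, C, E, F, G, K}; {B, E, G}⁺ = {B, E, G}; {B, C, G}⁺ = {B, C, G}; … — none reach the full schema.
{B, E, F, G, K}⁺: EFK→C adds C; CEG→AFK adds A → {A, B, C, E, F, G, K}. Minimal: {E, F, G, K}⁺ = {A, C, E, F, G, K}; {B, F, G, K}⁺ = {B, F, G, K}; {B, E, G, K}⁺ = {B, E, G, K}; … — none reach the full schema.
Any other superkey contains one of these as a subset, so there are no further candidate keys.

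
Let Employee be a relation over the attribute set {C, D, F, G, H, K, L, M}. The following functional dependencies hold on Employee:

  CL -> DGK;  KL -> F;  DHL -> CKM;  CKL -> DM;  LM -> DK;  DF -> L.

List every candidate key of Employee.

{C, H, L}; {D, F, H}; {D, H, L}; {H, L, M}

Attribute H never appears on the right-hand side of any dependency, so H must belong to every candidate key.
{H}⁺ = {H}, which is not all of the schema, so we must add further attributes.
{C, H, L}⁺: CL→DGK adds D, G, K; KL→F adds F; DHL→CKM adds M → {C, D, F, G, H, K, L, M}. Minimal: {H, L}⁺ = {H, L}; {C, L}⁺ = {C, D, F, G, K, L, M}; {C, H}⁺ = {C, H} — none reach the full schema.
{D, F, H}⁺: DF→L adds L; DHL→CKM adds C, K, M; CL→DGK adds G → {C, D, F, G, H, K, L, M}. Minimal: {F, H}⁺ = {F, H}; {D, H}⁺ = {D, H}; {D, F}⁺ = {D, F, L} — none reach the full schema.
{D, H, L}⁺: DHL→CKM adds C, K, M; CL→DGK adds G; KL→F adds F → {C, D, F, G, H, K, L, M}. Minimal: {H, L}⁺ = {H, L}; {D, L}⁺ = {D, L}; {D, H}⁺ = {D, H} — none reach the full schema.
{H, L, M}⁺: LM→DK adds D, K; KL→F adds F; DHL→CKM adds C; CL→DGK adds G → {C, D, F, G, H, K, L, M}. Minimal: {L, M}⁺ = {D, F, K, L, M}; {H, M}⁺ = {H, M}; {H, L}⁺ = {H, L} — none reach the full schema.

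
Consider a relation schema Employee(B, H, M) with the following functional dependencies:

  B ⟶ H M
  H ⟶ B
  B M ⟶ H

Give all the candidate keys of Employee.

{B}⁺: B→HM adds H, M → {B, H, M}.
{H}⁺: H→B adds B; B→HM adds M → {B, H, M}.

{B}, {H}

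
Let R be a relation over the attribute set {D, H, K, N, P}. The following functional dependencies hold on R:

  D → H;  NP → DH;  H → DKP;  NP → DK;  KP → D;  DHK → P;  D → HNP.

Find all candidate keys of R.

{D}⁺: D→H adds H; H→DKP adds K, P; D→HNP adds N → {D, H, K, N, P}.
{H}⁺: H→DKP adds D, K, P; D→HNP adds N → {D, H, K, N, P}.
{K, P}⁺: KP→D adds D; D→HNP adds H, N → {D, H, K, N, P}.
{N, P}⁺: NP→DH adds D, H; H→DKP adds K → {D, H, K, N, P}.

(D), (H), (K, P), (N, P)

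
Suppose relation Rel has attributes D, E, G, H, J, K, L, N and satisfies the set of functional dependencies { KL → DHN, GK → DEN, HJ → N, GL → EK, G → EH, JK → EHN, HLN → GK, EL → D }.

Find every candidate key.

{G, J, L}⁺: GL→EK adds E, K; G→EH adds H; JK→EHN adds N; EL→D adds D → {D, E, G, H, J, K, L, N}. Minimal: {J, L}⁺ = {J, L}; {G, L}⁺ = {D, E, G, H, K, L, N}; {G, J}⁺ = {E, G, H, J, N} — none reach the full schema.
{H, J, L}⁺: HJ→N adds N; HLN→GK adds G, K; KL→DHN adds D; GK→DEN adds E → {D, E, G, H, J, K, L, N}. Minimal: {J, L}⁺ = {J, L}; {H, L}⁺ = {H, L}; {H, J}⁺ = {H, J, N} — none reach the full schema.
{J, K, L}⁺: KL→DHN adds D, H, N; JK→EHN adds E; HLN→GK adds G → {D, E, G, H, J, K, L, N}. Minimal: {K, L}⁺ = {D, E, G, H, K, L, N}; {J, L}⁺ = {J, L}; {J, K}⁺ = {E, H, J, K, N} — none reach the full schema.
Any other superkey contains one of these as a subset, so there are no further candidate keys.

GJL, HJL, JKL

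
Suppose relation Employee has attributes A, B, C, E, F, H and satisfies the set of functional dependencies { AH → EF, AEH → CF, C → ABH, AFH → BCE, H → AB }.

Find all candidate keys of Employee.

{C}, {H}

{C}⁺: C→ABH adds A, B, H; AH→EF adds E, F → {A, B, C, E, F, H}.
{H}⁺: H→AB adds A, B; AH→EF adds E, F; AEH→CF adds C → {A, B, C, E, F, H}.
Any other superkey contains one of these as a subset, so there are no further candidate keys.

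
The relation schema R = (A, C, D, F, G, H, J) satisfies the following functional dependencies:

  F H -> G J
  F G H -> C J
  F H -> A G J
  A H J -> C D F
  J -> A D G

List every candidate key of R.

Attribute H never appears on the right-hand side of any dependency, so H must belong to every candidate key.
{H}⁺ = {H}, which is not all of the schema, so we must add further attributes.
{F, H}⁺: FH→GJ adds G, J; FGH→CJ adds C; FH→AGJ adds A; AHJ→CDF adds D → {A, C, D, F, G, H, J}.
{H, J}⁺: J→ADG adds A, D, G; AHJ→CDF adds C, F → {A, C, D, F, G, H, J}.
Any other superkey contains one of these as a subset, so there are no further candidate keys.

{F, H}, {H, J}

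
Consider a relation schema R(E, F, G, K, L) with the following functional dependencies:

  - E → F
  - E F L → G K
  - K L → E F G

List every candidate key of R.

{E, L}, {K, L}

Attribute L never appears on the right-hand side of any dependency, so L must belong to every candidate key.
{L}⁺ = {L}, which is not all of the schema, so we must add further attributes.
{E, L}⁺: E→F adds F; EFL→GK adds G, K → {E, F, G, K, L}. Minimal: {L}⁺ = {L}; {E}⁺ = {E, F} — none reach the full schema.
{K, L}⁺: KL→EFG adds E, F, G → {E, F, G, K, L}. Minimal: {L}⁺ = {L}; {K}⁺ = {K} — none reach the full schema.
Any other superkey contains one of these as a subset, so there are no further candidate keys.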